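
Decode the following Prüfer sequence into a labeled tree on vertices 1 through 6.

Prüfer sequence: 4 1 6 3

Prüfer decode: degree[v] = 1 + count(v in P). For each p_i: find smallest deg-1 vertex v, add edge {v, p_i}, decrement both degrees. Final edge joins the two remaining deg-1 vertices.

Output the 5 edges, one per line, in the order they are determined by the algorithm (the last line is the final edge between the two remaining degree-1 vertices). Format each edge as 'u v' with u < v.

Initial degrees: {1:2, 2:1, 3:2, 4:2, 5:1, 6:2}
Step 1: smallest deg-1 vertex = 2, p_1 = 4. Add edge {2,4}. Now deg[2]=0, deg[4]=1.
Step 2: smallest deg-1 vertex = 4, p_2 = 1. Add edge {1,4}. Now deg[4]=0, deg[1]=1.
Step 3: smallest deg-1 vertex = 1, p_3 = 6. Add edge {1,6}. Now deg[1]=0, deg[6]=1.
Step 4: smallest deg-1 vertex = 5, p_4 = 3. Add edge {3,5}. Now deg[5]=0, deg[3]=1.
Final: two remaining deg-1 vertices are 3, 6. Add edge {3,6}.

Answer: 2 4
1 4
1 6
3 5
3 6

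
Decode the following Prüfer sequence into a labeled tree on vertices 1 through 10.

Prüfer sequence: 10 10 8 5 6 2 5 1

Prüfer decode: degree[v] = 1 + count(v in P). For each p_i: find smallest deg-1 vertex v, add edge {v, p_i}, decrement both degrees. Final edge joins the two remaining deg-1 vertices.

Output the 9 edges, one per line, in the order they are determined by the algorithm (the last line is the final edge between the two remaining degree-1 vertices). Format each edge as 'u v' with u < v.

Answer: 3 10
4 10
7 8
5 8
6 9
2 6
2 5
1 5
1 10

Derivation:
Initial degrees: {1:2, 2:2, 3:1, 4:1, 5:3, 6:2, 7:1, 8:2, 9:1, 10:3}
Step 1: smallest deg-1 vertex = 3, p_1 = 10. Add edge {3,10}. Now deg[3]=0, deg[10]=2.
Step 2: smallest deg-1 vertex = 4, p_2 = 10. Add edge {4,10}. Now deg[4]=0, deg[10]=1.
Step 3: smallest deg-1 vertex = 7, p_3 = 8. Add edge {7,8}. Now deg[7]=0, deg[8]=1.
Step 4: smallest deg-1 vertex = 8, p_4 = 5. Add edge {5,8}. Now deg[8]=0, deg[5]=2.
Step 5: smallest deg-1 vertex = 9, p_5 = 6. Add edge {6,9}. Now deg[9]=0, deg[6]=1.
Step 6: smallest deg-1 vertex = 6, p_6 = 2. Add edge {2,6}. Now deg[6]=0, deg[2]=1.
Step 7: smallest deg-1 vertex = 2, p_7 = 5. Add edge {2,5}. Now deg[2]=0, deg[5]=1.
Step 8: smallest deg-1 vertex = 5, p_8 = 1. Add edge {1,5}. Now deg[5]=0, deg[1]=1.
Final: two remaining deg-1 vertices are 1, 10. Add edge {1,10}.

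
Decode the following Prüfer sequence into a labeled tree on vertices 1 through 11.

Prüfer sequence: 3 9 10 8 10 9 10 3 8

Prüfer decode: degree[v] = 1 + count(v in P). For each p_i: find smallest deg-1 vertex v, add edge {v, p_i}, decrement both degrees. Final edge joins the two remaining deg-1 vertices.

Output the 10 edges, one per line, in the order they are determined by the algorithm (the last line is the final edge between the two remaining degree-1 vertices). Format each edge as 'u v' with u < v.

Initial degrees: {1:1, 2:1, 3:3, 4:1, 5:1, 6:1, 7:1, 8:3, 9:3, 10:4, 11:1}
Step 1: smallest deg-1 vertex = 1, p_1 = 3. Add edge {1,3}. Now deg[1]=0, deg[3]=2.
Step 2: smallest deg-1 vertex = 2, p_2 = 9. Add edge {2,9}. Now deg[2]=0, deg[9]=2.
Step 3: smallest deg-1 vertex = 4, p_3 = 10. Add edge {4,10}. Now deg[4]=0, deg[10]=3.
Step 4: smallest deg-1 vertex = 5, p_4 = 8. Add edge {5,8}. Now deg[5]=0, deg[8]=2.
Step 5: smallest deg-1 vertex = 6, p_5 = 10. Add edge {6,10}. Now deg[6]=0, deg[10]=2.
Step 6: smallest deg-1 vertex = 7, p_6 = 9. Add edge {7,9}. Now deg[7]=0, deg[9]=1.
Step 7: smallest deg-1 vertex = 9, p_7 = 10. Add edge {9,10}. Now deg[9]=0, deg[10]=1.
Step 8: smallest deg-1 vertex = 10, p_8 = 3. Add edge {3,10}. Now deg[10]=0, deg[3]=1.
Step 9: smallest deg-1 vertex = 3, p_9 = 8. Add edge {3,8}. Now deg[3]=0, deg[8]=1.
Final: two remaining deg-1 vertices are 8, 11. Add edge {8,11}.

Answer: 1 3
2 9
4 10
5 8
6 10
7 9
9 10
3 10
3 8
8 11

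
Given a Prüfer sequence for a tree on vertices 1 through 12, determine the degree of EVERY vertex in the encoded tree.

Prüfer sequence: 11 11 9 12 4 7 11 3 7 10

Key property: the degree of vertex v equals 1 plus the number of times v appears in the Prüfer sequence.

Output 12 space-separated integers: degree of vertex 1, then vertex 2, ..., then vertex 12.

p_1 = 11: count[11] becomes 1
p_2 = 11: count[11] becomes 2
p_3 = 9: count[9] becomes 1
p_4 = 12: count[12] becomes 1
p_5 = 4: count[4] becomes 1
p_6 = 7: count[7] becomes 1
p_7 = 11: count[11] becomes 3
p_8 = 3: count[3] becomes 1
p_9 = 7: count[7] becomes 2
p_10 = 10: count[10] becomes 1
Degrees (1 + count): deg[1]=1+0=1, deg[2]=1+0=1, deg[3]=1+1=2, deg[4]=1+1=2, deg[5]=1+0=1, deg[6]=1+0=1, deg[7]=1+2=3, deg[8]=1+0=1, deg[9]=1+1=2, deg[10]=1+1=2, deg[11]=1+3=4, deg[12]=1+1=2

Answer: 1 1 2 2 1 1 3 1 2 2 4 2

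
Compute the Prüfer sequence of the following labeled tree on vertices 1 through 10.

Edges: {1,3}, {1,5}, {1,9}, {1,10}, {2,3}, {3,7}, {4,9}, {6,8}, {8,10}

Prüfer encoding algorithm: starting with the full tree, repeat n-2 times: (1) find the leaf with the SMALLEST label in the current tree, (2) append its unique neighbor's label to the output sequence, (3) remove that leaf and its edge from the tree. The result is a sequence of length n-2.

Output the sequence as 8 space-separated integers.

Step 1: leaves = {2,4,5,6,7}. Remove smallest leaf 2, emit neighbor 3.
Step 2: leaves = {4,5,6,7}. Remove smallest leaf 4, emit neighbor 9.
Step 3: leaves = {5,6,7,9}. Remove smallest leaf 5, emit neighbor 1.
Step 4: leaves = {6,7,9}. Remove smallest leaf 6, emit neighbor 8.
Step 5: leaves = {7,8,9}. Remove smallest leaf 7, emit neighbor 3.
Step 6: leaves = {3,8,9}. Remove smallest leaf 3, emit neighbor 1.
Step 7: leaves = {8,9}. Remove smallest leaf 8, emit neighbor 10.
Step 8: leaves = {9,10}. Remove smallest leaf 9, emit neighbor 1.
Done: 2 vertices remain (1, 10). Sequence = [3 9 1 8 3 1 10 1]

Answer: 3 9 1 8 3 1 10 1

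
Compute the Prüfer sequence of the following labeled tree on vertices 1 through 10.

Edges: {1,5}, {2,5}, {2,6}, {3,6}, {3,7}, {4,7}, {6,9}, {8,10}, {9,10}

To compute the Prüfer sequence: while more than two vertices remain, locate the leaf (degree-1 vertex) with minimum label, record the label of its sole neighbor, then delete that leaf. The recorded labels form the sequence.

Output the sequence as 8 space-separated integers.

Step 1: leaves = {1,4,8}. Remove smallest leaf 1, emit neighbor 5.
Step 2: leaves = {4,5,8}. Remove smallest leaf 4, emit neighbor 7.
Step 3: leaves = {5,7,8}. Remove smallest leaf 5, emit neighbor 2.
Step 4: leaves = {2,7,8}. Remove smallest leaf 2, emit neighbor 6.
Step 5: leaves = {7,8}. Remove smallest leaf 7, emit neighbor 3.
Step 6: leaves = {3,8}. Remove smallest leaf 3, emit neighbor 6.
Step 7: leaves = {6,8}. Remove smallest leaf 6, emit neighbor 9.
Step 8: leaves = {8,9}. Remove smallest leaf 8, emit neighbor 10.
Done: 2 vertices remain (9, 10). Sequence = [5 7 2 6 3 6 9 10]

Answer: 5 7 2 6 3 6 9 10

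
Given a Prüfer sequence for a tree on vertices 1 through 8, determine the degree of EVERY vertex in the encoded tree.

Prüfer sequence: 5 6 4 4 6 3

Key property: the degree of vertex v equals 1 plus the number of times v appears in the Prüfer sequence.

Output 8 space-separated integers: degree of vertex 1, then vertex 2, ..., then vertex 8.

Answer: 1 1 2 3 2 3 1 1

Derivation:
p_1 = 5: count[5] becomes 1
p_2 = 6: count[6] becomes 1
p_3 = 4: count[4] becomes 1
p_4 = 4: count[4] becomes 2
p_5 = 6: count[6] becomes 2
p_6 = 3: count[3] becomes 1
Degrees (1 + count): deg[1]=1+0=1, deg[2]=1+0=1, deg[3]=1+1=2, deg[4]=1+2=3, deg[5]=1+1=2, deg[6]=1+2=3, deg[7]=1+0=1, deg[8]=1+0=1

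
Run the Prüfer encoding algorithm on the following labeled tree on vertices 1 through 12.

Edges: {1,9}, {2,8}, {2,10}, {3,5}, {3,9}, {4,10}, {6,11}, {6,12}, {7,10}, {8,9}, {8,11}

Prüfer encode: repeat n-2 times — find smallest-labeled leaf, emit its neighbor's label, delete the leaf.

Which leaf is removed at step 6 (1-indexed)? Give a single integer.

Step 1: current leaves = {1,4,5,7,12}. Remove leaf 1 (neighbor: 9).
Step 2: current leaves = {4,5,7,12}. Remove leaf 4 (neighbor: 10).
Step 3: current leaves = {5,7,12}. Remove leaf 5 (neighbor: 3).
Step 4: current leaves = {3,7,12}. Remove leaf 3 (neighbor: 9).
Step 5: current leaves = {7,9,12}. Remove leaf 7 (neighbor: 10).
Step 6: current leaves = {9,10,12}. Remove leaf 9 (neighbor: 8).

Answer: 9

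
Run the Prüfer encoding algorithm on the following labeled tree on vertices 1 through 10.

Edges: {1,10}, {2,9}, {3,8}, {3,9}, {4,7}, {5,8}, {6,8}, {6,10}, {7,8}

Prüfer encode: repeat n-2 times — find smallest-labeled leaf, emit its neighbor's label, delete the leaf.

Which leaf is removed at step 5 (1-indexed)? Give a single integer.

Answer: 7

Derivation:
Step 1: current leaves = {1,2,4,5}. Remove leaf 1 (neighbor: 10).
Step 2: current leaves = {2,4,5,10}. Remove leaf 2 (neighbor: 9).
Step 3: current leaves = {4,5,9,10}. Remove leaf 4 (neighbor: 7).
Step 4: current leaves = {5,7,9,10}. Remove leaf 5 (neighbor: 8).
Step 5: current leaves = {7,9,10}. Remove leaf 7 (neighbor: 8).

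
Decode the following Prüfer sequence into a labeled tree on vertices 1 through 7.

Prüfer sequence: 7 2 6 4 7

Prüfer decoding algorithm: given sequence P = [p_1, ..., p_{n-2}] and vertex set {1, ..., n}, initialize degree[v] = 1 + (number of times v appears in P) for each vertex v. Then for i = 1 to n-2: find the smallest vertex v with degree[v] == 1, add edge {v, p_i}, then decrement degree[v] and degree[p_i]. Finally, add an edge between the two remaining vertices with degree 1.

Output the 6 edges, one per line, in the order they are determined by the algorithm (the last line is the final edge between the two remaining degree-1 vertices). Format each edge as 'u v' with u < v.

Initial degrees: {1:1, 2:2, 3:1, 4:2, 5:1, 6:2, 7:3}
Step 1: smallest deg-1 vertex = 1, p_1 = 7. Add edge {1,7}. Now deg[1]=0, deg[7]=2.
Step 2: smallest deg-1 vertex = 3, p_2 = 2. Add edge {2,3}. Now deg[3]=0, deg[2]=1.
Step 3: smallest deg-1 vertex = 2, p_3 = 6. Add edge {2,6}. Now deg[2]=0, deg[6]=1.
Step 4: smallest deg-1 vertex = 5, p_4 = 4. Add edge {4,5}. Now deg[5]=0, deg[4]=1.
Step 5: smallest deg-1 vertex = 4, p_5 = 7. Add edge {4,7}. Now deg[4]=0, deg[7]=1.
Final: two remaining deg-1 vertices are 6, 7. Add edge {6,7}.

Answer: 1 7
2 3
2 6
4 5
4 7
6 7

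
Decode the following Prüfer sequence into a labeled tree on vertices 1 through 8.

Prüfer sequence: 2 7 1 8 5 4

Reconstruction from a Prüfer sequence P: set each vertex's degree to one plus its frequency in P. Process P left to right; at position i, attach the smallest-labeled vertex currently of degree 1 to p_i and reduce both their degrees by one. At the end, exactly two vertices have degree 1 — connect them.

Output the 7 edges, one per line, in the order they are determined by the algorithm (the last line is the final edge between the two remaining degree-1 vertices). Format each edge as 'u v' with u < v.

Answer: 2 3
2 7
1 6
1 8
5 7
4 5
4 8

Derivation:
Initial degrees: {1:2, 2:2, 3:1, 4:2, 5:2, 6:1, 7:2, 8:2}
Step 1: smallest deg-1 vertex = 3, p_1 = 2. Add edge {2,3}. Now deg[3]=0, deg[2]=1.
Step 2: smallest deg-1 vertex = 2, p_2 = 7. Add edge {2,7}. Now deg[2]=0, deg[7]=1.
Step 3: smallest deg-1 vertex = 6, p_3 = 1. Add edge {1,6}. Now deg[6]=0, deg[1]=1.
Step 4: smallest deg-1 vertex = 1, p_4 = 8. Add edge {1,8}. Now deg[1]=0, deg[8]=1.
Step 5: smallest deg-1 vertex = 7, p_5 = 5. Add edge {5,7}. Now deg[7]=0, deg[5]=1.
Step 6: smallest deg-1 vertex = 5, p_6 = 4. Add edge {4,5}. Now deg[5]=0, deg[4]=1.
Final: two remaining deg-1 vertices are 4, 8. Add edge {4,8}.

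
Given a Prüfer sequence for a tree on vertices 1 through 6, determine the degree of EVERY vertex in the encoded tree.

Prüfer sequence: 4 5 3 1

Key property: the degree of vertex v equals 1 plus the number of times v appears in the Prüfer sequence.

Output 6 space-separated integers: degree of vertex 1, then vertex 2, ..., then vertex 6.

Answer: 2 1 2 2 2 1

Derivation:
p_1 = 4: count[4] becomes 1
p_2 = 5: count[5] becomes 1
p_3 = 3: count[3] becomes 1
p_4 = 1: count[1] becomes 1
Degrees (1 + count): deg[1]=1+1=2, deg[2]=1+0=1, deg[3]=1+1=2, deg[4]=1+1=2, deg[5]=1+1=2, deg[6]=1+0=1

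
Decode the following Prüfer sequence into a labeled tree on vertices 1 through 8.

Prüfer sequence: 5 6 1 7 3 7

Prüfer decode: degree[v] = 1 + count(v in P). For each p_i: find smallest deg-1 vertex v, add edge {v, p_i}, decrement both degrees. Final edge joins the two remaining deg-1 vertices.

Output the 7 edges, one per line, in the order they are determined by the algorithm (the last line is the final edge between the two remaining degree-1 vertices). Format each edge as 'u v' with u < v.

Answer: 2 5
4 6
1 5
1 7
3 6
3 7
7 8

Derivation:
Initial degrees: {1:2, 2:1, 3:2, 4:1, 5:2, 6:2, 7:3, 8:1}
Step 1: smallest deg-1 vertex = 2, p_1 = 5. Add edge {2,5}. Now deg[2]=0, deg[5]=1.
Step 2: smallest deg-1 vertex = 4, p_2 = 6. Add edge {4,6}. Now deg[4]=0, deg[6]=1.
Step 3: smallest deg-1 vertex = 5, p_3 = 1. Add edge {1,5}. Now deg[5]=0, deg[1]=1.
Step 4: smallest deg-1 vertex = 1, p_4 = 7. Add edge {1,7}. Now deg[1]=0, deg[7]=2.
Step 5: smallest deg-1 vertex = 6, p_5 = 3. Add edge {3,6}. Now deg[6]=0, deg[3]=1.
Step 6: smallest deg-1 vertex = 3, p_6 = 7. Add edge {3,7}. Now deg[3]=0, deg[7]=1.
Final: two remaining deg-1 vertices are 7, 8. Add edge {7,8}.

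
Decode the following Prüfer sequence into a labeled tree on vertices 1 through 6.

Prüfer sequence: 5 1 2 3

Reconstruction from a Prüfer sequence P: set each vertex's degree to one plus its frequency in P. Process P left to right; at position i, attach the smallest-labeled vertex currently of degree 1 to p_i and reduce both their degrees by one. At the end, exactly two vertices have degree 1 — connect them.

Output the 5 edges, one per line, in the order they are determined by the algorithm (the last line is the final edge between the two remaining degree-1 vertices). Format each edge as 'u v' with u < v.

Initial degrees: {1:2, 2:2, 3:2, 4:1, 5:2, 6:1}
Step 1: smallest deg-1 vertex = 4, p_1 = 5. Add edge {4,5}. Now deg[4]=0, deg[5]=1.
Step 2: smallest deg-1 vertex = 5, p_2 = 1. Add edge {1,5}. Now deg[5]=0, deg[1]=1.
Step 3: smallest deg-1 vertex = 1, p_3 = 2. Add edge {1,2}. Now deg[1]=0, deg[2]=1.
Step 4: smallest deg-1 vertex = 2, p_4 = 3. Add edge {2,3}. Now deg[2]=0, deg[3]=1.
Final: two remaining deg-1 vertices are 3, 6. Add edge {3,6}.

Answer: 4 5
1 5
1 2
2 3
3 6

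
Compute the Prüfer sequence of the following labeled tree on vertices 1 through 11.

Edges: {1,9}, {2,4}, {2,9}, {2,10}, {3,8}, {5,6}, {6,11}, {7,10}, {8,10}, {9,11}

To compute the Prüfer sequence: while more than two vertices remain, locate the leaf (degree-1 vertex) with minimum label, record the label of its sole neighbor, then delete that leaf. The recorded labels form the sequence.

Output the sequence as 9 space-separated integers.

Answer: 9 8 2 6 11 10 10 2 9

Derivation:
Step 1: leaves = {1,3,4,5,7}. Remove smallest leaf 1, emit neighbor 9.
Step 2: leaves = {3,4,5,7}. Remove smallest leaf 3, emit neighbor 8.
Step 3: leaves = {4,5,7,8}. Remove smallest leaf 4, emit neighbor 2.
Step 4: leaves = {5,7,8}. Remove smallest leaf 5, emit neighbor 6.
Step 5: leaves = {6,7,8}. Remove smallest leaf 6, emit neighbor 11.
Step 6: leaves = {7,8,11}. Remove smallest leaf 7, emit neighbor 10.
Step 7: leaves = {8,11}. Remove smallest leaf 8, emit neighbor 10.
Step 8: leaves = {10,11}. Remove smallest leaf 10, emit neighbor 2.
Step 9: leaves = {2,11}. Remove smallest leaf 2, emit neighbor 9.
Done: 2 vertices remain (9, 11). Sequence = [9 8 2 6 11 10 10 2 9]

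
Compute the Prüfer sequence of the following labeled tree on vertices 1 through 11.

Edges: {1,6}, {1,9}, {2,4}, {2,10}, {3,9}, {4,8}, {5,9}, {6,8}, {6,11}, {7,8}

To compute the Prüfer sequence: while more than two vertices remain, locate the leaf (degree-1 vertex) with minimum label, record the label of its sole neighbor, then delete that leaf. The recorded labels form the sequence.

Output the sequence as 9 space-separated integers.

Answer: 9 9 8 1 6 2 4 8 6

Derivation:
Step 1: leaves = {3,5,7,10,11}. Remove smallest leaf 3, emit neighbor 9.
Step 2: leaves = {5,7,10,11}. Remove smallest leaf 5, emit neighbor 9.
Step 3: leaves = {7,9,10,11}. Remove smallest leaf 7, emit neighbor 8.
Step 4: leaves = {9,10,11}. Remove smallest leaf 9, emit neighbor 1.
Step 5: leaves = {1,10,11}. Remove smallest leaf 1, emit neighbor 6.
Step 6: leaves = {10,11}. Remove smallest leaf 10, emit neighbor 2.
Step 7: leaves = {2,11}. Remove smallest leaf 2, emit neighbor 4.
Step 8: leaves = {4,11}. Remove smallest leaf 4, emit neighbor 8.
Step 9: leaves = {8,11}. Remove smallest leaf 8, emit neighbor 6.
Done: 2 vertices remain (6, 11). Sequence = [9 9 8 1 6 2 4 8 6]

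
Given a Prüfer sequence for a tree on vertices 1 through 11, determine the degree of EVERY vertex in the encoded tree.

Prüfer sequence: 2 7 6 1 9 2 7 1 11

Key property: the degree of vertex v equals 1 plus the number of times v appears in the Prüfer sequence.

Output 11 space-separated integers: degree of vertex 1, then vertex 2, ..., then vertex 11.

p_1 = 2: count[2] becomes 1
p_2 = 7: count[7] becomes 1
p_3 = 6: count[6] becomes 1
p_4 = 1: count[1] becomes 1
p_5 = 9: count[9] becomes 1
p_6 = 2: count[2] becomes 2
p_7 = 7: count[7] becomes 2
p_8 = 1: count[1] becomes 2
p_9 = 11: count[11] becomes 1
Degrees (1 + count): deg[1]=1+2=3, deg[2]=1+2=3, deg[3]=1+0=1, deg[4]=1+0=1, deg[5]=1+0=1, deg[6]=1+1=2, deg[7]=1+2=3, deg[8]=1+0=1, deg[9]=1+1=2, deg[10]=1+0=1, deg[11]=1+1=2

Answer: 3 3 1 1 1 2 3 1 2 1 2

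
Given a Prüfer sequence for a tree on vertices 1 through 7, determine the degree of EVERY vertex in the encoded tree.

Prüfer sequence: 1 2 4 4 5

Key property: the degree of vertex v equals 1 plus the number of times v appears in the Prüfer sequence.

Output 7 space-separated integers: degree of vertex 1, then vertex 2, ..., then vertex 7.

p_1 = 1: count[1] becomes 1
p_2 = 2: count[2] becomes 1
p_3 = 4: count[4] becomes 1
p_4 = 4: count[4] becomes 2
p_5 = 5: count[5] becomes 1
Degrees (1 + count): deg[1]=1+1=2, deg[2]=1+1=2, deg[3]=1+0=1, deg[4]=1+2=3, deg[5]=1+1=2, deg[6]=1+0=1, deg[7]=1+0=1

Answer: 2 2 1 3 2 1 1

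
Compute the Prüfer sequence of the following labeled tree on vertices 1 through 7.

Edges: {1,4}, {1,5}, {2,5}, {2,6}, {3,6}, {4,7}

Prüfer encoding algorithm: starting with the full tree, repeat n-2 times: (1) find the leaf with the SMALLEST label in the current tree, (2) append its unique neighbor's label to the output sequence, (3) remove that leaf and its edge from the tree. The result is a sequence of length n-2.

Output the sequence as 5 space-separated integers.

Answer: 6 2 5 1 4

Derivation:
Step 1: leaves = {3,7}. Remove smallest leaf 3, emit neighbor 6.
Step 2: leaves = {6,7}. Remove smallest leaf 6, emit neighbor 2.
Step 3: leaves = {2,7}. Remove smallest leaf 2, emit neighbor 5.
Step 4: leaves = {5,7}. Remove smallest leaf 5, emit neighbor 1.
Step 5: leaves = {1,7}. Remove smallest leaf 1, emit neighbor 4.
Done: 2 vertices remain (4, 7). Sequence = [6 2 5 1 4]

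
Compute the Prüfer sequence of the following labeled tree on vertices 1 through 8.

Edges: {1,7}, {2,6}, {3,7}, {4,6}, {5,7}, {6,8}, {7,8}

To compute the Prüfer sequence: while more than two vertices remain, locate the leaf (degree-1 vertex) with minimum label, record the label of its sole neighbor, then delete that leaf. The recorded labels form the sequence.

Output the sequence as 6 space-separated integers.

Step 1: leaves = {1,2,3,4,5}. Remove smallest leaf 1, emit neighbor 7.
Step 2: leaves = {2,3,4,5}. Remove smallest leaf 2, emit neighbor 6.
Step 3: leaves = {3,4,5}. Remove smallest leaf 3, emit neighbor 7.
Step 4: leaves = {4,5}. Remove smallest leaf 4, emit neighbor 6.
Step 5: leaves = {5,6}. Remove smallest leaf 5, emit neighbor 7.
Step 6: leaves = {6,7}. Remove smallest leaf 6, emit neighbor 8.
Done: 2 vertices remain (7, 8). Sequence = [7 6 7 6 7 8]

Answer: 7 6 7 6 7 8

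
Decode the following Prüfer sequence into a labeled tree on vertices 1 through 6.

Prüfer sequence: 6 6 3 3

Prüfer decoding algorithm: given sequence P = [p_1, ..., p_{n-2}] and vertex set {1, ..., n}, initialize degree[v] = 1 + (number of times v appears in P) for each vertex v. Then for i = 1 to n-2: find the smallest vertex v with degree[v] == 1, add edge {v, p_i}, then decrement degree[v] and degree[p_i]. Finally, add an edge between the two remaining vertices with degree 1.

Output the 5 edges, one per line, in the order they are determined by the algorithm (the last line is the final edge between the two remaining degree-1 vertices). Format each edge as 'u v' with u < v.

Answer: 1 6
2 6
3 4
3 5
3 6

Derivation:
Initial degrees: {1:1, 2:1, 3:3, 4:1, 5:1, 6:3}
Step 1: smallest deg-1 vertex = 1, p_1 = 6. Add edge {1,6}. Now deg[1]=0, deg[6]=2.
Step 2: smallest deg-1 vertex = 2, p_2 = 6. Add edge {2,6}. Now deg[2]=0, deg[6]=1.
Step 3: smallest deg-1 vertex = 4, p_3 = 3. Add edge {3,4}. Now deg[4]=0, deg[3]=2.
Step 4: smallest deg-1 vertex = 5, p_4 = 3. Add edge {3,5}. Now deg[5]=0, deg[3]=1.
Final: two remaining deg-1 vertices are 3, 6. Add edge {3,6}.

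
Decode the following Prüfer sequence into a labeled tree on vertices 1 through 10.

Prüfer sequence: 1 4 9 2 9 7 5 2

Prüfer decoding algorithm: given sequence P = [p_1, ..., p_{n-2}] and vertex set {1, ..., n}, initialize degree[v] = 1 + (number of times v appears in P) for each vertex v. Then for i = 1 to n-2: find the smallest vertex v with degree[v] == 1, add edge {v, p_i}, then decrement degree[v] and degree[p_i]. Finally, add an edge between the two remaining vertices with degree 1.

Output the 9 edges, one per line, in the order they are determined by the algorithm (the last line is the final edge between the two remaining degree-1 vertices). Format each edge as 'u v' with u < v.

Answer: 1 3
1 4
4 9
2 6
8 9
7 9
5 7
2 5
2 10

Derivation:
Initial degrees: {1:2, 2:3, 3:1, 4:2, 5:2, 6:1, 7:2, 8:1, 9:3, 10:1}
Step 1: smallest deg-1 vertex = 3, p_1 = 1. Add edge {1,3}. Now deg[3]=0, deg[1]=1.
Step 2: smallest deg-1 vertex = 1, p_2 = 4. Add edge {1,4}. Now deg[1]=0, deg[4]=1.
Step 3: smallest deg-1 vertex = 4, p_3 = 9. Add edge {4,9}. Now deg[4]=0, deg[9]=2.
Step 4: smallest deg-1 vertex = 6, p_4 = 2. Add edge {2,6}. Now deg[6]=0, deg[2]=2.
Step 5: smallest deg-1 vertex = 8, p_5 = 9. Add edge {8,9}. Now deg[8]=0, deg[9]=1.
Step 6: smallest deg-1 vertex = 9, p_6 = 7. Add edge {7,9}. Now deg[9]=0, deg[7]=1.
Step 7: smallest deg-1 vertex = 7, p_7 = 5. Add edge {5,7}. Now deg[7]=0, deg[5]=1.
Step 8: smallest deg-1 vertex = 5, p_8 = 2. Add edge {2,5}. Now deg[5]=0, deg[2]=1.
Final: two remaining deg-1 vertices are 2, 10. Add edge {2,10}.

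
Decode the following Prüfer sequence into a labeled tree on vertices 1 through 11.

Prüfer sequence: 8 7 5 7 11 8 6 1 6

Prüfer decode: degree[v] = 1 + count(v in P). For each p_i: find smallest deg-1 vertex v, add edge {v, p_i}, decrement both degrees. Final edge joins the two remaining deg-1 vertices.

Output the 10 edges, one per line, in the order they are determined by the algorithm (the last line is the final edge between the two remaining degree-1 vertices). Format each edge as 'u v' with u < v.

Answer: 2 8
3 7
4 5
5 7
7 11
8 9
6 8
1 10
1 6
6 11

Derivation:
Initial degrees: {1:2, 2:1, 3:1, 4:1, 5:2, 6:3, 7:3, 8:3, 9:1, 10:1, 11:2}
Step 1: smallest deg-1 vertex = 2, p_1 = 8. Add edge {2,8}. Now deg[2]=0, deg[8]=2.
Step 2: smallest deg-1 vertex = 3, p_2 = 7. Add edge {3,7}. Now deg[3]=0, deg[7]=2.
Step 3: smallest deg-1 vertex = 4, p_3 = 5. Add edge {4,5}. Now deg[4]=0, deg[5]=1.
Step 4: smallest deg-1 vertex = 5, p_4 = 7. Add edge {5,7}. Now deg[5]=0, deg[7]=1.
Step 5: smallest deg-1 vertex = 7, p_5 = 11. Add edge {7,11}. Now deg[7]=0, deg[11]=1.
Step 6: smallest deg-1 vertex = 9, p_6 = 8. Add edge {8,9}. Now deg[9]=0, deg[8]=1.
Step 7: smallest deg-1 vertex = 8, p_7 = 6. Add edge {6,8}. Now deg[8]=0, deg[6]=2.
Step 8: smallest deg-1 vertex = 10, p_8 = 1. Add edge {1,10}. Now deg[10]=0, deg[1]=1.
Step 9: smallest deg-1 vertex = 1, p_9 = 6. Add edge {1,6}. Now deg[1]=0, deg[6]=1.
Final: two remaining deg-1 vertices are 6, 11. Add edge {6,11}.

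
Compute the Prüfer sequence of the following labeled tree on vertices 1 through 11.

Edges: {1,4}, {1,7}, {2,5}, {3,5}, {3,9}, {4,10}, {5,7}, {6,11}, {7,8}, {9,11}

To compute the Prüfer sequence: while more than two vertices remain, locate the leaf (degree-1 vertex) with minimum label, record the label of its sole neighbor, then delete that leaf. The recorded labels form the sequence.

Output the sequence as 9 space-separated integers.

Answer: 5 11 7 4 1 7 5 3 9

Derivation:
Step 1: leaves = {2,6,8,10}. Remove smallest leaf 2, emit neighbor 5.
Step 2: leaves = {6,8,10}. Remove smallest leaf 6, emit neighbor 11.
Step 3: leaves = {8,10,11}. Remove smallest leaf 8, emit neighbor 7.
Step 4: leaves = {10,11}. Remove smallest leaf 10, emit neighbor 4.
Step 5: leaves = {4,11}. Remove smallest leaf 4, emit neighbor 1.
Step 6: leaves = {1,11}. Remove smallest leaf 1, emit neighbor 7.
Step 7: leaves = {7,11}. Remove smallest leaf 7, emit neighbor 5.
Step 8: leaves = {5,11}. Remove smallest leaf 5, emit neighbor 3.
Step 9: leaves = {3,11}. Remove smallest leaf 3, emit neighbor 9.
Done: 2 vertices remain (9, 11). Sequence = [5 11 7 4 1 7 5 3 9]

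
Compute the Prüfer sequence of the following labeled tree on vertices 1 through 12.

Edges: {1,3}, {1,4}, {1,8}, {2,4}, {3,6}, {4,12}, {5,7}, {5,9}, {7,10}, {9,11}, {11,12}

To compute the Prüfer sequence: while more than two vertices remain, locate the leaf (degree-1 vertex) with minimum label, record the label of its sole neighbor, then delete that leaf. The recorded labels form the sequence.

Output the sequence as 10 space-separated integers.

Answer: 4 3 1 1 4 12 7 5 9 11

Derivation:
Step 1: leaves = {2,6,8,10}. Remove smallest leaf 2, emit neighbor 4.
Step 2: leaves = {6,8,10}. Remove smallest leaf 6, emit neighbor 3.
Step 3: leaves = {3,8,10}. Remove smallest leaf 3, emit neighbor 1.
Step 4: leaves = {8,10}. Remove smallest leaf 8, emit neighbor 1.
Step 5: leaves = {1,10}. Remove smallest leaf 1, emit neighbor 4.
Step 6: leaves = {4,10}. Remove smallest leaf 4, emit neighbor 12.
Step 7: leaves = {10,12}. Remove smallest leaf 10, emit neighbor 7.
Step 8: leaves = {7,12}. Remove smallest leaf 7, emit neighbor 5.
Step 9: leaves = {5,12}. Remove smallest leaf 5, emit neighbor 9.
Step 10: leaves = {9,12}. Remove smallest leaf 9, emit neighbor 11.
Done: 2 vertices remain (11, 12). Sequence = [4 3 1 1 4 12 7 5 9 11]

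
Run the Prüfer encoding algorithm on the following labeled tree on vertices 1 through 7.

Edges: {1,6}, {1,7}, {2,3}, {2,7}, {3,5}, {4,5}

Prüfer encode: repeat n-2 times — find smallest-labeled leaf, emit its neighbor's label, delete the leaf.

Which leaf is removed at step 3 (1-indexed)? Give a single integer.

Answer: 3

Derivation:
Step 1: current leaves = {4,6}. Remove leaf 4 (neighbor: 5).
Step 2: current leaves = {5,6}. Remove leaf 5 (neighbor: 3).
Step 3: current leaves = {3,6}. Remove leaf 3 (neighbor: 2).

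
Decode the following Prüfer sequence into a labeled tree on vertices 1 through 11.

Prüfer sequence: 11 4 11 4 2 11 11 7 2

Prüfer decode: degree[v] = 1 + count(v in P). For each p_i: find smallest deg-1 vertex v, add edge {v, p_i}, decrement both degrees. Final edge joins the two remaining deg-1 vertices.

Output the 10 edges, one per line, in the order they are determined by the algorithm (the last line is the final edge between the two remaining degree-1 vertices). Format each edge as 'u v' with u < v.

Initial degrees: {1:1, 2:3, 3:1, 4:3, 5:1, 6:1, 7:2, 8:1, 9:1, 10:1, 11:5}
Step 1: smallest deg-1 vertex = 1, p_1 = 11. Add edge {1,11}. Now deg[1]=0, deg[11]=4.
Step 2: smallest deg-1 vertex = 3, p_2 = 4. Add edge {3,4}. Now deg[3]=0, deg[4]=2.
Step 3: smallest deg-1 vertex = 5, p_3 = 11. Add edge {5,11}. Now deg[5]=0, deg[11]=3.
Step 4: smallest deg-1 vertex = 6, p_4 = 4. Add edge {4,6}. Now deg[6]=0, deg[4]=1.
Step 5: smallest deg-1 vertex = 4, p_5 = 2. Add edge {2,4}. Now deg[4]=0, deg[2]=2.
Step 6: smallest deg-1 vertex = 8, p_6 = 11. Add edge {8,11}. Now deg[8]=0, deg[11]=2.
Step 7: smallest deg-1 vertex = 9, p_7 = 11. Add edge {9,11}. Now deg[9]=0, deg[11]=1.
Step 8: smallest deg-1 vertex = 10, p_8 = 7. Add edge {7,10}. Now deg[10]=0, deg[7]=1.
Step 9: smallest deg-1 vertex = 7, p_9 = 2. Add edge {2,7}. Now deg[7]=0, deg[2]=1.
Final: two remaining deg-1 vertices are 2, 11. Add edge {2,11}.

Answer: 1 11
3 4
5 11
4 6
2 4
8 11
9 11
7 10
2 7
2 11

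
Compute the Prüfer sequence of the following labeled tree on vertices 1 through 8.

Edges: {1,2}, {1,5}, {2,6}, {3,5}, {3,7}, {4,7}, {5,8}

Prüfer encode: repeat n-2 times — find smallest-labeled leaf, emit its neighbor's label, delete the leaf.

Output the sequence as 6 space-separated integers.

Step 1: leaves = {4,6,8}. Remove smallest leaf 4, emit neighbor 7.
Step 2: leaves = {6,7,8}. Remove smallest leaf 6, emit neighbor 2.
Step 3: leaves = {2,7,8}. Remove smallest leaf 2, emit neighbor 1.
Step 4: leaves = {1,7,8}. Remove smallest leaf 1, emit neighbor 5.
Step 5: leaves = {7,8}. Remove smallest leaf 7, emit neighbor 3.
Step 6: leaves = {3,8}. Remove smallest leaf 3, emit neighbor 5.
Done: 2 vertices remain (5, 8). Sequence = [7 2 1 5 3 5]

Answer: 7 2 1 5 3 5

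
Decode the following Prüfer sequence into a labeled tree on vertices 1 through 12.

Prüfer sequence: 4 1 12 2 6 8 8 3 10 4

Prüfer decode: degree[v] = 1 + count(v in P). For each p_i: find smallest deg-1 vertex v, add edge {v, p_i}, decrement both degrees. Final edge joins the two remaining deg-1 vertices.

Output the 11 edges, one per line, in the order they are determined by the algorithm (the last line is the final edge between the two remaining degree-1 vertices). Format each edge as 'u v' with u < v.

Initial degrees: {1:2, 2:2, 3:2, 4:3, 5:1, 6:2, 7:1, 8:3, 9:1, 10:2, 11:1, 12:2}
Step 1: smallest deg-1 vertex = 5, p_1 = 4. Add edge {4,5}. Now deg[5]=0, deg[4]=2.
Step 2: smallest deg-1 vertex = 7, p_2 = 1. Add edge {1,7}. Now deg[7]=0, deg[1]=1.
Step 3: smallest deg-1 vertex = 1, p_3 = 12. Add edge {1,12}. Now deg[1]=0, deg[12]=1.
Step 4: smallest deg-1 vertex = 9, p_4 = 2. Add edge {2,9}. Now deg[9]=0, deg[2]=1.
Step 5: smallest deg-1 vertex = 2, p_5 = 6. Add edge {2,6}. Now deg[2]=0, deg[6]=1.
Step 6: smallest deg-1 vertex = 6, p_6 = 8. Add edge {6,8}. Now deg[6]=0, deg[8]=2.
Step 7: smallest deg-1 vertex = 11, p_7 = 8. Add edge {8,11}. Now deg[11]=0, deg[8]=1.
Step 8: smallest deg-1 vertex = 8, p_8 = 3. Add edge {3,8}. Now deg[8]=0, deg[3]=1.
Step 9: smallest deg-1 vertex = 3, p_9 = 10. Add edge {3,10}. Now deg[3]=0, deg[10]=1.
Step 10: smallest deg-1 vertex = 10, p_10 = 4. Add edge {4,10}. Now deg[10]=0, deg[4]=1.
Final: two remaining deg-1 vertices are 4, 12. Add edge {4,12}.

Answer: 4 5
1 7
1 12
2 9
2 6
6 8
8 11
3 8
3 10
4 10
4 12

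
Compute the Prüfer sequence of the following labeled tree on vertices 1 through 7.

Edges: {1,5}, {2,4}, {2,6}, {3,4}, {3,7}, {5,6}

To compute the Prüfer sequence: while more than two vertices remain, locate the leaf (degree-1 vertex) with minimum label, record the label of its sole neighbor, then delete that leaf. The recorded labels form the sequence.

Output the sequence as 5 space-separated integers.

Answer: 5 6 2 4 3

Derivation:
Step 1: leaves = {1,7}. Remove smallest leaf 1, emit neighbor 5.
Step 2: leaves = {5,7}. Remove smallest leaf 5, emit neighbor 6.
Step 3: leaves = {6,7}. Remove smallest leaf 6, emit neighbor 2.
Step 4: leaves = {2,7}. Remove smallest leaf 2, emit neighbor 4.
Step 5: leaves = {4,7}. Remove smallest leaf 4, emit neighbor 3.
Done: 2 vertices remain (3, 7). Sequence = [5 6 2 4 3]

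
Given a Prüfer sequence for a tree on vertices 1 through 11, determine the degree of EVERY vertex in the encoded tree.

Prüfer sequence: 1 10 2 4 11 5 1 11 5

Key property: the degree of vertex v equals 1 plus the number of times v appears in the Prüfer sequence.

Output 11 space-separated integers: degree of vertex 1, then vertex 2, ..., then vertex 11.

Answer: 3 2 1 2 3 1 1 1 1 2 3

Derivation:
p_1 = 1: count[1] becomes 1
p_2 = 10: count[10] becomes 1
p_3 = 2: count[2] becomes 1
p_4 = 4: count[4] becomes 1
p_5 = 11: count[11] becomes 1
p_6 = 5: count[5] becomes 1
p_7 = 1: count[1] becomes 2
p_8 = 11: count[11] becomes 2
p_9 = 5: count[5] becomes 2
Degrees (1 + count): deg[1]=1+2=3, deg[2]=1+1=2, deg[3]=1+0=1, deg[4]=1+1=2, deg[5]=1+2=3, deg[6]=1+0=1, deg[7]=1+0=1, deg[8]=1+0=1, deg[9]=1+0=1, deg[10]=1+1=2, deg[11]=1+2=3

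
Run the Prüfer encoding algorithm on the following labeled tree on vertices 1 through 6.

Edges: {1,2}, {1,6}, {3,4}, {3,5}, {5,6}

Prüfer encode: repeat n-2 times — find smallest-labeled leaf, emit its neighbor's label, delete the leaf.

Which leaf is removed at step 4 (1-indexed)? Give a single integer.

Answer: 3

Derivation:
Step 1: current leaves = {2,4}. Remove leaf 2 (neighbor: 1).
Step 2: current leaves = {1,4}. Remove leaf 1 (neighbor: 6).
Step 3: current leaves = {4,6}. Remove leaf 4 (neighbor: 3).
Step 4: current leaves = {3,6}. Remove leaf 3 (neighbor: 5).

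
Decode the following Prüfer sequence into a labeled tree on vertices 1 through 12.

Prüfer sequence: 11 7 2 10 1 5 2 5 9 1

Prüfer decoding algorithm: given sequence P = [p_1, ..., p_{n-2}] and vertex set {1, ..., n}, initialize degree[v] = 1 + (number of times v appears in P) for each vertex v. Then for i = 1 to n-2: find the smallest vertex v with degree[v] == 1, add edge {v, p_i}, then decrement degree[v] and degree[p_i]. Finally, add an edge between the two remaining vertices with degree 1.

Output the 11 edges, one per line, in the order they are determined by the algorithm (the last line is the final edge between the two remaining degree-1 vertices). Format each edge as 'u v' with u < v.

Answer: 3 11
4 7
2 6
7 10
1 8
5 10
2 11
2 5
5 9
1 9
1 12

Derivation:
Initial degrees: {1:3, 2:3, 3:1, 4:1, 5:3, 6:1, 7:2, 8:1, 9:2, 10:2, 11:2, 12:1}
Step 1: smallest deg-1 vertex = 3, p_1 = 11. Add edge {3,11}. Now deg[3]=0, deg[11]=1.
Step 2: smallest deg-1 vertex = 4, p_2 = 7. Add edge {4,7}. Now deg[4]=0, deg[7]=1.
Step 3: smallest deg-1 vertex = 6, p_3 = 2. Add edge {2,6}. Now deg[6]=0, deg[2]=2.
Step 4: smallest deg-1 vertex = 7, p_4 = 10. Add edge {7,10}. Now deg[7]=0, deg[10]=1.
Step 5: smallest deg-1 vertex = 8, p_5 = 1. Add edge {1,8}. Now deg[8]=0, deg[1]=2.
Step 6: smallest deg-1 vertex = 10, p_6 = 5. Add edge {5,10}. Now deg[10]=0, deg[5]=2.
Step 7: smallest deg-1 vertex = 11, p_7 = 2. Add edge {2,11}. Now deg[11]=0, deg[2]=1.
Step 8: smallest deg-1 vertex = 2, p_8 = 5. Add edge {2,5}. Now deg[2]=0, deg[5]=1.
Step 9: smallest deg-1 vertex = 5, p_9 = 9. Add edge {5,9}. Now deg[5]=0, deg[9]=1.
Step 10: smallest deg-1 vertex = 9, p_10 = 1. Add edge {1,9}. Now deg[9]=0, deg[1]=1.
Final: two remaining deg-1 vertices are 1, 12. Add edge {1,12}.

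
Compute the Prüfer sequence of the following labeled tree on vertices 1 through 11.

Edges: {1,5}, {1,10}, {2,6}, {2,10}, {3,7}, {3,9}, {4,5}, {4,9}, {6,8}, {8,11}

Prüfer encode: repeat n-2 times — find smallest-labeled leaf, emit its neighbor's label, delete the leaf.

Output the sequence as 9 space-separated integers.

Step 1: leaves = {7,11}. Remove smallest leaf 7, emit neighbor 3.
Step 2: leaves = {3,11}. Remove smallest leaf 3, emit neighbor 9.
Step 3: leaves = {9,11}. Remove smallest leaf 9, emit neighbor 4.
Step 4: leaves = {4,11}. Remove smallest leaf 4, emit neighbor 5.
Step 5: leaves = {5,11}. Remove smallest leaf 5, emit neighbor 1.
Step 6: leaves = {1,11}. Remove smallest leaf 1, emit neighbor 10.
Step 7: leaves = {10,11}. Remove smallest leaf 10, emit neighbor 2.
Step 8: leaves = {2,11}. Remove smallest leaf 2, emit neighbor 6.
Step 9: leaves = {6,11}. Remove smallest leaf 6, emit neighbor 8.
Done: 2 vertices remain (8, 11). Sequence = [3 9 4 5 1 10 2 6 8]

Answer: 3 9 4 5 1 10 2 6 8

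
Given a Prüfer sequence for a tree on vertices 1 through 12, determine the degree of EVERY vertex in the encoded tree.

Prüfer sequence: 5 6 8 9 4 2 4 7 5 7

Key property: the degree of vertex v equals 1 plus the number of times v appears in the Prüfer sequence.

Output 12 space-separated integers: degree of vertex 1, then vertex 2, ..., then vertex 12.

p_1 = 5: count[5] becomes 1
p_2 = 6: count[6] becomes 1
p_3 = 8: count[8] becomes 1
p_4 = 9: count[9] becomes 1
p_5 = 4: count[4] becomes 1
p_6 = 2: count[2] becomes 1
p_7 = 4: count[4] becomes 2
p_8 = 7: count[7] becomes 1
p_9 = 5: count[5] becomes 2
p_10 = 7: count[7] becomes 2
Degrees (1 + count): deg[1]=1+0=1, deg[2]=1+1=2, deg[3]=1+0=1, deg[4]=1+2=3, deg[5]=1+2=3, deg[6]=1+1=2, deg[7]=1+2=3, deg[8]=1+1=2, deg[9]=1+1=2, deg[10]=1+0=1, deg[11]=1+0=1, deg[12]=1+0=1

Answer: 1 2 1 3 3 2 3 2 2 1 1 1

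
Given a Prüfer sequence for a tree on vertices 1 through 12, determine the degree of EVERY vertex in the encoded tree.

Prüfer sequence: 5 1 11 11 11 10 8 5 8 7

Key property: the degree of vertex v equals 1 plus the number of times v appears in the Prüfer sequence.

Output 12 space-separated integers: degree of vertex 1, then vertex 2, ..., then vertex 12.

Answer: 2 1 1 1 3 1 2 3 1 2 4 1

Derivation:
p_1 = 5: count[5] becomes 1
p_2 = 1: count[1] becomes 1
p_3 = 11: count[11] becomes 1
p_4 = 11: count[11] becomes 2
p_5 = 11: count[11] becomes 3
p_6 = 10: count[10] becomes 1
p_7 = 8: count[8] becomes 1
p_8 = 5: count[5] becomes 2
p_9 = 8: count[8] becomes 2
p_10 = 7: count[7] becomes 1
Degrees (1 + count): deg[1]=1+1=2, deg[2]=1+0=1, deg[3]=1+0=1, deg[4]=1+0=1, deg[5]=1+2=3, deg[6]=1+0=1, deg[7]=1+1=2, deg[8]=1+2=3, deg[9]=1+0=1, deg[10]=1+1=2, deg[11]=1+3=4, deg[12]=1+0=1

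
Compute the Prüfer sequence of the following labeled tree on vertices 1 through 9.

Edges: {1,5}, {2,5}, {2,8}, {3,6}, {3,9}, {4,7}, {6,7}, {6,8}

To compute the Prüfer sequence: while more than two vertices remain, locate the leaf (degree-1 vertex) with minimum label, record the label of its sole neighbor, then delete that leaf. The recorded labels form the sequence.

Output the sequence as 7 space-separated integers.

Answer: 5 7 2 8 6 6 3

Derivation:
Step 1: leaves = {1,4,9}. Remove smallest leaf 1, emit neighbor 5.
Step 2: leaves = {4,5,9}. Remove smallest leaf 4, emit neighbor 7.
Step 3: leaves = {5,7,9}. Remove smallest leaf 5, emit neighbor 2.
Step 4: leaves = {2,7,9}. Remove smallest leaf 2, emit neighbor 8.
Step 5: leaves = {7,8,9}. Remove smallest leaf 7, emit neighbor 6.
Step 6: leaves = {8,9}. Remove smallest leaf 8, emit neighbor 6.
Step 7: leaves = {6,9}. Remove smallest leaf 6, emit neighbor 3.
Done: 2 vertices remain (3, 9). Sequence = [5 7 2 8 6 6 3]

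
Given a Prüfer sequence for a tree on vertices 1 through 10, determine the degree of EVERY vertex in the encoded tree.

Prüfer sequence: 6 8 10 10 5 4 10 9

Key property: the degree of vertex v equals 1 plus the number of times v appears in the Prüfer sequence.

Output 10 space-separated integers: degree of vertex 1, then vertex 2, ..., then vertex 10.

p_1 = 6: count[6] becomes 1
p_2 = 8: count[8] becomes 1
p_3 = 10: count[10] becomes 1
p_4 = 10: count[10] becomes 2
p_5 = 5: count[5] becomes 1
p_6 = 4: count[4] becomes 1
p_7 = 10: count[10] becomes 3
p_8 = 9: count[9] becomes 1
Degrees (1 + count): deg[1]=1+0=1, deg[2]=1+0=1, deg[3]=1+0=1, deg[4]=1+1=2, deg[5]=1+1=2, deg[6]=1+1=2, deg[7]=1+0=1, deg[8]=1+1=2, deg[9]=1+1=2, deg[10]=1+3=4

Answer: 1 1 1 2 2 2 1 2 2 4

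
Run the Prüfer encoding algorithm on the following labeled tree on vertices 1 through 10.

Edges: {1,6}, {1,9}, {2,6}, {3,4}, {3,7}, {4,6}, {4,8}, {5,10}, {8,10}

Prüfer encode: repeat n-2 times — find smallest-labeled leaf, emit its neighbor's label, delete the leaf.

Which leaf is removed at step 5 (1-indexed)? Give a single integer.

Answer: 9

Derivation:
Step 1: current leaves = {2,5,7,9}. Remove leaf 2 (neighbor: 6).
Step 2: current leaves = {5,7,9}. Remove leaf 5 (neighbor: 10).
Step 3: current leaves = {7,9,10}. Remove leaf 7 (neighbor: 3).
Step 4: current leaves = {3,9,10}. Remove leaf 3 (neighbor: 4).
Step 5: current leaves = {9,10}. Remove leaf 9 (neighbor: 1).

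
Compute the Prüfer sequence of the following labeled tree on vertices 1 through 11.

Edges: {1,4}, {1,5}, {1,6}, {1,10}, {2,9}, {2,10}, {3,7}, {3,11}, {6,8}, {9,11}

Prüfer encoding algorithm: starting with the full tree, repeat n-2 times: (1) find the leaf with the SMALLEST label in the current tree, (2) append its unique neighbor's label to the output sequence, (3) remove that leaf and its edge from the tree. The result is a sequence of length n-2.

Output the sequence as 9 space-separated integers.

Step 1: leaves = {4,5,7,8}. Remove smallest leaf 4, emit neighbor 1.
Step 2: leaves = {5,7,8}. Remove smallest leaf 5, emit neighbor 1.
Step 3: leaves = {7,8}. Remove smallest leaf 7, emit neighbor 3.
Step 4: leaves = {3,8}. Remove smallest leaf 3, emit neighbor 11.
Step 5: leaves = {8,11}. Remove smallest leaf 8, emit neighbor 6.
Step 6: leaves = {6,11}. Remove smallest leaf 6, emit neighbor 1.
Step 7: leaves = {1,11}. Remove smallest leaf 1, emit neighbor 10.
Step 8: leaves = {10,11}. Remove smallest leaf 10, emit neighbor 2.
Step 9: leaves = {2,11}. Remove smallest leaf 2, emit neighbor 9.
Done: 2 vertices remain (9, 11). Sequence = [1 1 3 11 6 1 10 2 9]

Answer: 1 1 3 11 6 1 10 2 9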